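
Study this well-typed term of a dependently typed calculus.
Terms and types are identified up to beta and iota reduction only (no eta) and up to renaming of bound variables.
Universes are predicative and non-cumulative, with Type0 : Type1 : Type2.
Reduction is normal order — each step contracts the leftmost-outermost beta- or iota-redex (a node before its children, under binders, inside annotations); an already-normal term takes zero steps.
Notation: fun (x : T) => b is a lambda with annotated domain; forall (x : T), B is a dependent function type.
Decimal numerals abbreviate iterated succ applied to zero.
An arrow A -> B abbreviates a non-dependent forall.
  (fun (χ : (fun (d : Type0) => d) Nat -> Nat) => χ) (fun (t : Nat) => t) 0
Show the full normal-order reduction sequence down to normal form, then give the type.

reduction (normal order):
  (fun (χ : (fun (d : Type0) => d) Nat -> Nat) => χ) (fun (t : Nat) => t) 0
  ~> (fun (χ : Nat) => χ) 0
  ~> 0
the term's type:
  Nat


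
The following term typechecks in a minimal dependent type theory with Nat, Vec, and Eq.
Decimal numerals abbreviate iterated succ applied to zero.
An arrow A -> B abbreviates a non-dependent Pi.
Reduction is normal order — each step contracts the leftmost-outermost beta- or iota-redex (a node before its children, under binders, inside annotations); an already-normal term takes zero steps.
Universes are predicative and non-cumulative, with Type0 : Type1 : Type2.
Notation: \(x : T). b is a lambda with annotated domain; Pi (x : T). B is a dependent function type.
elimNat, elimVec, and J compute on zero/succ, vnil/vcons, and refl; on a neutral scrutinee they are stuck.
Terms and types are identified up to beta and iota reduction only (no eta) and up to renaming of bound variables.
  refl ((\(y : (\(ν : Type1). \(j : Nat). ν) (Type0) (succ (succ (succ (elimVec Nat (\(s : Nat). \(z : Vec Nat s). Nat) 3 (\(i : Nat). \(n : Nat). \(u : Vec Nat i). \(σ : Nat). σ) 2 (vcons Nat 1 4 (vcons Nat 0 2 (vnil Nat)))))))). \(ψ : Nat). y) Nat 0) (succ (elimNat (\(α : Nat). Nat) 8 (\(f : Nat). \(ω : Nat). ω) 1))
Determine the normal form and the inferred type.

normal form:
  refl Nat 9
inferred type:
  Eq Nat 9 9


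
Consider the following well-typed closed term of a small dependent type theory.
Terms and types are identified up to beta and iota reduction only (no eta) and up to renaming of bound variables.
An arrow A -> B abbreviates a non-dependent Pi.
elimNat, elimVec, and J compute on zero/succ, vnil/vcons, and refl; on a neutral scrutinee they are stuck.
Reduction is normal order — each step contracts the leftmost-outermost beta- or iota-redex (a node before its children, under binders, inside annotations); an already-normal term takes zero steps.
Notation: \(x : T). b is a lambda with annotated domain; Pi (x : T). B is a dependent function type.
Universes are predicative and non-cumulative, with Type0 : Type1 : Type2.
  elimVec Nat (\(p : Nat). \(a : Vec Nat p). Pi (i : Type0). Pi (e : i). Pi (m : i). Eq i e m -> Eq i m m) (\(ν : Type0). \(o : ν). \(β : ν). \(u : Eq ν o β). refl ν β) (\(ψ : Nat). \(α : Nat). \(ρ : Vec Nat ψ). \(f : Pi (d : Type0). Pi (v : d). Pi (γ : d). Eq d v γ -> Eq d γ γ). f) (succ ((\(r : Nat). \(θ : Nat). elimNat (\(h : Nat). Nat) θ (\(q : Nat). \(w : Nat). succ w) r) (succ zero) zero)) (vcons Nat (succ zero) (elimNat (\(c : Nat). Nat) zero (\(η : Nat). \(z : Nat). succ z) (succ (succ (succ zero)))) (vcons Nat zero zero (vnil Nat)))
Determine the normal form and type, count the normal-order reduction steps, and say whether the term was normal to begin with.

reduced normal form:
  \(p : Type0). \(a : p). \(i : p). \(e : Eq p a i). refl p i
the term's type:
  Pi (p : Type0). Pi (a : p). Pi (i : p). Eq p a i -> Eq p i i
steps to reach normal form (normal order): 11
started in normal form: no
first redex: an elimVec iota-redex


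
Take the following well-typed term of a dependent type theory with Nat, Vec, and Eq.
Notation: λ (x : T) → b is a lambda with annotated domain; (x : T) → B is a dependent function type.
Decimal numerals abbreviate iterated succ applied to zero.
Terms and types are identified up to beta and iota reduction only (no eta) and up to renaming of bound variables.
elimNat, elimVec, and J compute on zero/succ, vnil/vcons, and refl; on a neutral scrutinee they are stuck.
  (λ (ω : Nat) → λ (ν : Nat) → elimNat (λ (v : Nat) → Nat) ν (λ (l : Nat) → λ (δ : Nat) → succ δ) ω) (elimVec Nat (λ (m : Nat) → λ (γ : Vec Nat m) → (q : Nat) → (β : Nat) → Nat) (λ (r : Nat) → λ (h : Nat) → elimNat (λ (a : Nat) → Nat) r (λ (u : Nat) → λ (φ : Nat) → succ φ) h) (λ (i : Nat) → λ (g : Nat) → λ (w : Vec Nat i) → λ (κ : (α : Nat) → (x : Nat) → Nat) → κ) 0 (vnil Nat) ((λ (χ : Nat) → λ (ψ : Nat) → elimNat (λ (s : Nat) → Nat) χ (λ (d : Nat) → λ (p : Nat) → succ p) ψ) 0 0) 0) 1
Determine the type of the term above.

type:
  Nat


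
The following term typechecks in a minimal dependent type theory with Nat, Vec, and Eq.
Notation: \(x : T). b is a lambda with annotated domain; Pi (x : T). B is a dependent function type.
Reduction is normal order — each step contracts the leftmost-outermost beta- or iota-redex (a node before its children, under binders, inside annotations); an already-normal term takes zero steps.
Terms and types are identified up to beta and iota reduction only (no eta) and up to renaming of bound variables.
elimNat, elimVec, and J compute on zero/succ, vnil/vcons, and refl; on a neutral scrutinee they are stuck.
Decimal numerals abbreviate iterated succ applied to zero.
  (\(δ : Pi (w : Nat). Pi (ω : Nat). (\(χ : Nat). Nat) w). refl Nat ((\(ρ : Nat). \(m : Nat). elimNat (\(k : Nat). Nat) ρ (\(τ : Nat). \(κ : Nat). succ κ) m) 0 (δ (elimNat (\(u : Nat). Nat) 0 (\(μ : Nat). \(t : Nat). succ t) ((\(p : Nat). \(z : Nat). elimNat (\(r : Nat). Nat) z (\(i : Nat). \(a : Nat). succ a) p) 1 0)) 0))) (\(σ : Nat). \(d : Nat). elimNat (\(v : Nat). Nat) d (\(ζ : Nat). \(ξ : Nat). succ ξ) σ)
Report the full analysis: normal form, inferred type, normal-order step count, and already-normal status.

resulting normal form:
  refl Nat 1
inferred type:
  Eq Nat 1 1
steps to reach normal form (normal order): 23
started in normal form: no
first contracted redex: a beta-redex


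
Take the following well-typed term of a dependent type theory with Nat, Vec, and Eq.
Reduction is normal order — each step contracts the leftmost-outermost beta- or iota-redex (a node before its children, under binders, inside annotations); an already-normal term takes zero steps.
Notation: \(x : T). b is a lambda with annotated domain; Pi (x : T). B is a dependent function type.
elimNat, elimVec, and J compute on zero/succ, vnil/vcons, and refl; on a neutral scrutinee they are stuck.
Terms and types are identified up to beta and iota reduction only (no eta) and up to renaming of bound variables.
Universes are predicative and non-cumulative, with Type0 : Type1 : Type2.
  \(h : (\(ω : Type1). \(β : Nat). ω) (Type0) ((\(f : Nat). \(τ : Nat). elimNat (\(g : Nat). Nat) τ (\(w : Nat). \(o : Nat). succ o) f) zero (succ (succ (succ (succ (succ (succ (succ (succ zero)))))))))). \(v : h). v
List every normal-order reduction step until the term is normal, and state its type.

normal-order reduction sequence:
  \(h : (\(ω : Type1). \(β : Nat). ω) (Type0) ((\(f : Nat). \(τ : Nat). elimNat (\(g : Nat). Nat) τ (\(w : Nat). \(o : Nat). succ o) f) zero (succ (succ (succ (succ (succ (succ (succ (succ zero)))))))))). \(v : h). v
  ~> \(h : (\(ω : Nat). Type0) ((\(β : Nat). \(f : Nat). elimNat (\(τ : Nat). Nat) f (\(g : Nat). \(w : Nat). succ w) β) zero (succ (succ (succ (succ (succ (succ (succ (succ zero)))))))))). \(o : h). o
  ~> \(h : Type0). \(ω : h). ω
inferred type:
  Pi (h : Type0). Pi (ω : h). h


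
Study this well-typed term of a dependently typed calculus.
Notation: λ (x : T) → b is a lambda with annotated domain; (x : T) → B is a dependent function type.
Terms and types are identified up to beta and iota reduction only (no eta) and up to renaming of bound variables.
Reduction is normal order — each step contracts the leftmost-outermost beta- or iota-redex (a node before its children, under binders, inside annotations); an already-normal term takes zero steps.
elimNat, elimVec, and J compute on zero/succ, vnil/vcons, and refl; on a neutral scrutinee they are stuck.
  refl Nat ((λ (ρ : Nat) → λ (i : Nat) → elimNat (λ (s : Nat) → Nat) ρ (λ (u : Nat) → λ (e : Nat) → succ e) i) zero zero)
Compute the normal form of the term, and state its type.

reduced normal form:
  refl Nat zero
inferred type:
  Eq Nat zero zero


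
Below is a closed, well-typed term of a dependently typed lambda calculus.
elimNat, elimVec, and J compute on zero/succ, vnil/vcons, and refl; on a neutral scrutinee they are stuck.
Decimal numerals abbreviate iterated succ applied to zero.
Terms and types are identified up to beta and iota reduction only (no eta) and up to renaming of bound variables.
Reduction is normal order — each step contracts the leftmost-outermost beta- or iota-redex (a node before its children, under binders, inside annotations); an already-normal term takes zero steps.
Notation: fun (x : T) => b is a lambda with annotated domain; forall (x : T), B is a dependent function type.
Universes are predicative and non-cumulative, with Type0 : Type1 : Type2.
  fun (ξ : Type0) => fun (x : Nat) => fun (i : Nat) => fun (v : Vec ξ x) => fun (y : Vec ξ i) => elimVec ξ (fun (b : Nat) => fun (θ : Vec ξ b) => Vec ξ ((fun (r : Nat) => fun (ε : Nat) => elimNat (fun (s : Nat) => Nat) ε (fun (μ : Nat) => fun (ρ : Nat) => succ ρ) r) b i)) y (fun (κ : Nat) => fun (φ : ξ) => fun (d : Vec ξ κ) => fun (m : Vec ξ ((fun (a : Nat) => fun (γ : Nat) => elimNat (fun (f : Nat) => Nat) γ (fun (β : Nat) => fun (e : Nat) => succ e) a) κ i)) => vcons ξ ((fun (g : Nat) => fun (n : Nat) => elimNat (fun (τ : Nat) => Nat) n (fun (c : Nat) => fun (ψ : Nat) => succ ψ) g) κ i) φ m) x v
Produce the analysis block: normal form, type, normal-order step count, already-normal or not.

normal form:
  fun (ξ : Type0) => fun (x : Nat) => fun (i : Nat) => fun (v : Vec ξ x) => fun (y : Vec ξ i) => elimVec ξ (fun (b : Nat) => fun (θ : Vec ξ b) => Vec ξ (elimNat (fun (r : Nat) => Nat) i (fun (ε : Nat) => fun (s : Nat) => succ s) b)) y (fun (μ : Nat) => fun (ρ : ξ) => fun (κ : Vec ξ μ) => fun (φ : Vec ξ (elimNat (fun (d : Nat) => Nat) i (fun (m : Nat) => fun (a : Nat) => succ a) μ)) => vcons ξ (elimNat (fun (γ : Nat) => Nat) i (fun (f : Nat) => fun (β : Nat) => succ β) μ) ρ φ) x v
inferred type:
  forall (ξ : Type0), forall (x : Nat), forall (i : Nat), forall (v : Vec ξ x), forall (y : Vec ξ i), Vec ξ (elimNat (fun (b : Nat) => Nat) i (fun (θ : Nat) => fun (r : Nat) => succ r) x)
normal-order step count: 6
already normal: no
first redex: a beta-redex


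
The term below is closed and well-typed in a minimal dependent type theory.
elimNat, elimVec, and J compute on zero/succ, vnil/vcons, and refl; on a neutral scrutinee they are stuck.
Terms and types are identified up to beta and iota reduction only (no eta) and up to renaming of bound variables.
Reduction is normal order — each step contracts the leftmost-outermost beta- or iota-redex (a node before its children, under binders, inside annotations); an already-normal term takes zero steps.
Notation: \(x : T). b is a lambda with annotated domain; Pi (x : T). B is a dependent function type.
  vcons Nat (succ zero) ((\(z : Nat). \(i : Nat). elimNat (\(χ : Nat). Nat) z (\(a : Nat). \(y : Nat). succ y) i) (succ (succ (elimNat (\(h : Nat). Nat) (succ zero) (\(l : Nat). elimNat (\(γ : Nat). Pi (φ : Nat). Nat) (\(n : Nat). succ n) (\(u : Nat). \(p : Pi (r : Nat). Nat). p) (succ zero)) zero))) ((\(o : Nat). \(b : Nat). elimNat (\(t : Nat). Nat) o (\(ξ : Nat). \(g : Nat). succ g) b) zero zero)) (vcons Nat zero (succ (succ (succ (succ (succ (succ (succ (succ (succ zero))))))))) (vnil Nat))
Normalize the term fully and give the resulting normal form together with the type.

reduced normal form:
  vcons Nat (succ zero) (succ (succ (succ zero))) (vcons Nat zero (succ (succ (succ (succ (succ (succ (succ (succ (succ zero))))))))) (vnil Nat))
the term's type:
  Vec Nat (succ (succ zero))
observation: the first redex contracted is a beta-redex; the normal form is reached in 7 normal-order steps.


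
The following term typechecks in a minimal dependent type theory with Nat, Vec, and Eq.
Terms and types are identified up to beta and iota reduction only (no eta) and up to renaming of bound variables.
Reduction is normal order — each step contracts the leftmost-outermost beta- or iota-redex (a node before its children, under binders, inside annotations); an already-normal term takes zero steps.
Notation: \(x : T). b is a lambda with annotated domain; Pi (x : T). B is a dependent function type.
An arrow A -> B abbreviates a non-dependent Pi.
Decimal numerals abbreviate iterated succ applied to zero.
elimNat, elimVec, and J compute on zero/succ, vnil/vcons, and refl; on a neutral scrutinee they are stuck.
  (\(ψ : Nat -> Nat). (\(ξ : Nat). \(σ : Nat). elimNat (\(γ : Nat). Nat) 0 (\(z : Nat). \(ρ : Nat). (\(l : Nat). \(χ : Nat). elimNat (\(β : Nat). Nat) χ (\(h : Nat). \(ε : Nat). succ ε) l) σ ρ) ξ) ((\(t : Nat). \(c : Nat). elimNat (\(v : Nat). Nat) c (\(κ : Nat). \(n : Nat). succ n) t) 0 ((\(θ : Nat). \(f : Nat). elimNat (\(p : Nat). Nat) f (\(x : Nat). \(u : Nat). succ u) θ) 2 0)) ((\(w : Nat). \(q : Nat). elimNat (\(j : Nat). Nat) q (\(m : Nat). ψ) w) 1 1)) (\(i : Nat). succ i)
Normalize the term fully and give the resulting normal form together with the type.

reduced normal form:
  4
the term's type:
  Nat
observation: 37 normal-order steps separate the term from its normal form.


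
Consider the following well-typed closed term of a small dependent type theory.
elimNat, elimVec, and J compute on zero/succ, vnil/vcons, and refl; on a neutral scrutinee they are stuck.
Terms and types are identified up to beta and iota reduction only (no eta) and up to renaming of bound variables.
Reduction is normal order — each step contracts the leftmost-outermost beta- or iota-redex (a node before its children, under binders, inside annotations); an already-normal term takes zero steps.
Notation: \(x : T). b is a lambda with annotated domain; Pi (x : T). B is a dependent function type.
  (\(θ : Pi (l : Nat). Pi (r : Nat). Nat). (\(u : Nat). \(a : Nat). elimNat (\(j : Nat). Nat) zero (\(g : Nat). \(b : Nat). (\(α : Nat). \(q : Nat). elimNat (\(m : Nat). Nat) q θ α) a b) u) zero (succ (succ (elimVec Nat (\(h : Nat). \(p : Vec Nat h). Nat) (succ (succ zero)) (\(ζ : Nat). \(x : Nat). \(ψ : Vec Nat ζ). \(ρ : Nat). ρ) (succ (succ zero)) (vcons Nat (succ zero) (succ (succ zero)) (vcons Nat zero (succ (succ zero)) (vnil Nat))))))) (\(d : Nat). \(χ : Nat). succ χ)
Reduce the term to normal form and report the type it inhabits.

resulting normal form:
  zero
the term's type:
  Nat
observation: normalization takes exactly 4 steps under the normal-order strategy.


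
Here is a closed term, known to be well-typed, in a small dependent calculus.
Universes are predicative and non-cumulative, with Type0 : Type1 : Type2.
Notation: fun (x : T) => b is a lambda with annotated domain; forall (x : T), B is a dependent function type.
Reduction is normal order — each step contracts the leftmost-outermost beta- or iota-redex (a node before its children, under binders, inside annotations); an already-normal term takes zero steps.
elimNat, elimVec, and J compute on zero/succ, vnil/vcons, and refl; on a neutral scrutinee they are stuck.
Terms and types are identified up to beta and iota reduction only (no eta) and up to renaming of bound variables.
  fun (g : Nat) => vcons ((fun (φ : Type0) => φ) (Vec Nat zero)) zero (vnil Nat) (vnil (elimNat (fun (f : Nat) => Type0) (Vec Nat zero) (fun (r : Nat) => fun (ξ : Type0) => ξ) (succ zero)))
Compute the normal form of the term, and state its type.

resulting normal form:
  fun (g : Nat) => vcons (Vec Nat zero) zero (vnil Nat) (vnil (Vec Nat zero))
inferred type:
  forall (g : Nat), Vec (Vec Nat zero) (succ zero)


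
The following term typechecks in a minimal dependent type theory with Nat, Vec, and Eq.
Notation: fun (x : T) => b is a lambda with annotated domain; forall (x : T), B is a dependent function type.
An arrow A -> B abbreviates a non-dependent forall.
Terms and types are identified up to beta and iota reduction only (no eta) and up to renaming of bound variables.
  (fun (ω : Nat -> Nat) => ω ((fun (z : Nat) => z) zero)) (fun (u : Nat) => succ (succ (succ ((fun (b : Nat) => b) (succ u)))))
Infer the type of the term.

inferred type:
  Nat


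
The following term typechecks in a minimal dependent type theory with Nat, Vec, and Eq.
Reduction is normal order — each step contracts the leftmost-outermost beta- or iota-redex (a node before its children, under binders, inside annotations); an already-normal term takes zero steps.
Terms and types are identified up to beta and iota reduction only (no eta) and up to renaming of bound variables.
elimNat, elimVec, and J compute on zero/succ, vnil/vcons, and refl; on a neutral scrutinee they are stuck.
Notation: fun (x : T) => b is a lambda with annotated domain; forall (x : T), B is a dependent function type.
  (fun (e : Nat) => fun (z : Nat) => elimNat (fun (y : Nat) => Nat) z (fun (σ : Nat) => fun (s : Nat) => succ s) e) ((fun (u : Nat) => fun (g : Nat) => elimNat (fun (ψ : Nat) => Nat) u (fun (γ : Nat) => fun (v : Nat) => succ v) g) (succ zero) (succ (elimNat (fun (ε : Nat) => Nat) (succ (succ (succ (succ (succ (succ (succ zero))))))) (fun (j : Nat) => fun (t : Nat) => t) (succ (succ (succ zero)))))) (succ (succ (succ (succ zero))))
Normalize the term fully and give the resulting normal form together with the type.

normal form:
  succ (succ (succ (succ (succ (succ (succ (succ (succ (succ (succ (succ (succ zero))))))))))))
type:
  Nat
observation: reduction starts at a beta-redex, and 67 normal-order steps reach the normal form.


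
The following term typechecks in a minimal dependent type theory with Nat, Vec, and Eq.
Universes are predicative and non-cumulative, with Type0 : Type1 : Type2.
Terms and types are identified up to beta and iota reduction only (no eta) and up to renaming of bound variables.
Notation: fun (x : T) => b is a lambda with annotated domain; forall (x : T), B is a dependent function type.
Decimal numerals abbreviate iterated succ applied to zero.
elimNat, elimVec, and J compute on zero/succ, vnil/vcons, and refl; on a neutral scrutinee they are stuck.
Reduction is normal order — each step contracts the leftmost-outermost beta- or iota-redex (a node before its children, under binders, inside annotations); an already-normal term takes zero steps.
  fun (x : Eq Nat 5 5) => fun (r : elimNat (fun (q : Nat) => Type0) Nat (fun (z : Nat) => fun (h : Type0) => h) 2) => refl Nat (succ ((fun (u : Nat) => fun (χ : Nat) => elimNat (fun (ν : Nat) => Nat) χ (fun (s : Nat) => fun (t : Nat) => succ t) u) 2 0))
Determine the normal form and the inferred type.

reduced normal form:
  fun (x : Eq Nat 5 5) => fun (r : Nat) => refl Nat 3
inferred type:
  forall (x : Eq Nat 5 5), forall (r : Nat), Eq Nat 3 3
observation: reduction starts at an elimNat iota-redex, and 16 normal-order steps reach the normal form.


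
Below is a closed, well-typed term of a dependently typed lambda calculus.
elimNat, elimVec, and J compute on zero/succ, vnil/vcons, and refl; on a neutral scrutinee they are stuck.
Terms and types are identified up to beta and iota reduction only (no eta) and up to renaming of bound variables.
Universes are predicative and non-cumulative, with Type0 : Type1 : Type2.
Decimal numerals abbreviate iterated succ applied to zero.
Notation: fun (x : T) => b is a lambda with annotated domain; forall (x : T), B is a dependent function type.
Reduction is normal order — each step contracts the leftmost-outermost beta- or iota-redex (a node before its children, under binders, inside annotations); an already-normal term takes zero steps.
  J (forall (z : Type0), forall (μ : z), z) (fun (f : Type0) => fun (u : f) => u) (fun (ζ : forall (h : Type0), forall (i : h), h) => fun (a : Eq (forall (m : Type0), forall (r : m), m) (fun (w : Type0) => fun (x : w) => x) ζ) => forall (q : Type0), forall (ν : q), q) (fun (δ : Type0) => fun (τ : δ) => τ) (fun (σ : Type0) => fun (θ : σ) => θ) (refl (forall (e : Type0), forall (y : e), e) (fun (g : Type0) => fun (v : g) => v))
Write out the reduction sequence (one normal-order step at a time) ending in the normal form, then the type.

reduction (normal order):
  J (forall (z : Type0), forall (μ : z), z) (fun (f : Type0) => fun (u : f) => u) (fun (ζ : forall (h : Type0), forall (i : h), h) => fun (a : Eq (forall (m : Type0), forall (r : m), m) (fun (w : Type0) => fun (x : w) => x) ζ) => forall (q : Type0), forall (ν : q), q) (fun (δ : Type0) => fun (τ : δ) => τ) (fun (σ : Type0) => fun (θ : σ) => θ) (refl (forall (e : Type0), forall (y : e), e) (fun (g : Type0) => fun (v : g) => v))
  ~> fun (z : Type0) => fun (μ : z) => μ
the term's type:
  forall (z : Type0), forall (μ : z), z


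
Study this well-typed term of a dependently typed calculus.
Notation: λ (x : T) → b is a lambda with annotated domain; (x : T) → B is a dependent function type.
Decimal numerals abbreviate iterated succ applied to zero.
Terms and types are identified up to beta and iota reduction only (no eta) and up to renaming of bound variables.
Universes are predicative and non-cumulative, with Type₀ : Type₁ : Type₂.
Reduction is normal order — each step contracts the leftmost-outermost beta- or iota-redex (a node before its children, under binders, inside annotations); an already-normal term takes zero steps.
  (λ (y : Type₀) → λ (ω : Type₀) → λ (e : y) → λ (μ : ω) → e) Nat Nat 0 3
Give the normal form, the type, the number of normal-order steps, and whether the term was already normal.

reduced normal form:
  0
the term's type:
  Nat
normal-order step count: 4
already normal: no
first redex: a beta-redex


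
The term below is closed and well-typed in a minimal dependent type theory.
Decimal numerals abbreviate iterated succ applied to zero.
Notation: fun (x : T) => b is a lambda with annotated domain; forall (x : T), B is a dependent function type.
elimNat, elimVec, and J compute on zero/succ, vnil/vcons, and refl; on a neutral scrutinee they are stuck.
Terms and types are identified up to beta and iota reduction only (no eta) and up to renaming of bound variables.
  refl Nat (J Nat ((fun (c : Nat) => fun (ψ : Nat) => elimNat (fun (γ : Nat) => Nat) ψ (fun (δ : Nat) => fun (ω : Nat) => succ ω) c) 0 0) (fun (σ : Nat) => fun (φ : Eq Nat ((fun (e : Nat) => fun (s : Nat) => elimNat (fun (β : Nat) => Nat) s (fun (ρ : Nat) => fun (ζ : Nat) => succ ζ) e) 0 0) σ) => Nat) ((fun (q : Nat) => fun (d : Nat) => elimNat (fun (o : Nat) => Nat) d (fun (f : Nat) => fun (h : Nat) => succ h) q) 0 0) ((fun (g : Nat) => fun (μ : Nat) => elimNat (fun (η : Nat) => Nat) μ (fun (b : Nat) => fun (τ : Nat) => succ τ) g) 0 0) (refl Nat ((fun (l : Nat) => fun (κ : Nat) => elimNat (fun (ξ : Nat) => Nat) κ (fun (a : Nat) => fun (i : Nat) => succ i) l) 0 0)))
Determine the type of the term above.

inferred type:
  Eq Nat 0 0


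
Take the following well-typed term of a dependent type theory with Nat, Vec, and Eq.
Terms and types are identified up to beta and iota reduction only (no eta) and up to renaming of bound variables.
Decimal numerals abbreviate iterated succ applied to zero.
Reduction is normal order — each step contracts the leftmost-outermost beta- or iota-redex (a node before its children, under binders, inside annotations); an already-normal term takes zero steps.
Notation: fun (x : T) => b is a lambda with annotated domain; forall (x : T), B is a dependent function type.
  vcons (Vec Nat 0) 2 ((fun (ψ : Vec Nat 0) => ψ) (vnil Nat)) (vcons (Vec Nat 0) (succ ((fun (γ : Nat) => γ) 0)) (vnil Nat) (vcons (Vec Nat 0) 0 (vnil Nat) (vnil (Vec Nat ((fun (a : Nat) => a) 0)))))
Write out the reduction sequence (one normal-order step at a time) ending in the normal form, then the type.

reduction (normal order):
  vcons (Vec Nat 0) 2 ((fun (ψ : Vec Nat 0) => ψ) (vnil Nat)) (vcons (Vec Nat 0) (succ ((fun (γ : Nat) => γ) 0)) (vnil Nat) (vcons (Vec Nat 0) 0 (vnil Nat) (vnil (Vec Nat ((fun (a : Nat) => a) 0)))))
  ~> vcons (Vec Nat 0) 2 (vnil Nat) (vcons (Vec Nat 0) (succ ((fun (ψ : Nat) => ψ) 0)) (vnil Nat) (vcons (Vec Nat 0) 0 (vnil Nat) (vnil (Vec Nat ((fun (γ : Nat) => γ) 0)))))
  ~> vcons (Vec Nat 0) 2 (vnil Nat) (vcons (Vec Nat 0) 1 (vnil Nat) (vcons (Vec Nat 0) 0 (vnil Nat) (vnil (Vec Nat ((fun (ψ : Nat) => ψ) 0)))))
  ~> vcons (Vec Nat 0) 2 (vnil Nat) (vcons (Vec Nat 0) 1 (vnil Nat) (vcons (Vec Nat 0) 0 (vnil Nat) (vnil (Vec Nat 0))))
inferred type:
  Vec (Vec Nat 0) 3


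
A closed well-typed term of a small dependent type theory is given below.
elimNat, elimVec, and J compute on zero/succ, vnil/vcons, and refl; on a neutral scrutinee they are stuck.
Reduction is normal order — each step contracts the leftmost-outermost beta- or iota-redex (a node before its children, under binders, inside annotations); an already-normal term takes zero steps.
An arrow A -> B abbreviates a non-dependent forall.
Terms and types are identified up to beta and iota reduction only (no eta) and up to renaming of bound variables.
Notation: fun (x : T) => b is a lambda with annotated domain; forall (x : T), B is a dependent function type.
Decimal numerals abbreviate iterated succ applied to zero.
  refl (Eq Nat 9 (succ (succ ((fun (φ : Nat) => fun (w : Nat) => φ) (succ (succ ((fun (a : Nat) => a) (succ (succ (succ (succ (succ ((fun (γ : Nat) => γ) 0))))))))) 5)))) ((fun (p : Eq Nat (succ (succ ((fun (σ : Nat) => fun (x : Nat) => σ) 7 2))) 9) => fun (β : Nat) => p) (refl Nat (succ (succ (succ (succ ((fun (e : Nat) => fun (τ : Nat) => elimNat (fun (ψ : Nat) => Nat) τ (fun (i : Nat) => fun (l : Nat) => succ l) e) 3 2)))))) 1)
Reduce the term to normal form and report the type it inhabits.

resulting normal form:
  refl (Eq Nat 9 9) (refl Nat 9)
inferred type:
  Eq (Eq Nat 9 9) (refl Nat 9) (refl Nat 9)
observation: contracting a beta-redex first, the term normalizes in 18 steps.


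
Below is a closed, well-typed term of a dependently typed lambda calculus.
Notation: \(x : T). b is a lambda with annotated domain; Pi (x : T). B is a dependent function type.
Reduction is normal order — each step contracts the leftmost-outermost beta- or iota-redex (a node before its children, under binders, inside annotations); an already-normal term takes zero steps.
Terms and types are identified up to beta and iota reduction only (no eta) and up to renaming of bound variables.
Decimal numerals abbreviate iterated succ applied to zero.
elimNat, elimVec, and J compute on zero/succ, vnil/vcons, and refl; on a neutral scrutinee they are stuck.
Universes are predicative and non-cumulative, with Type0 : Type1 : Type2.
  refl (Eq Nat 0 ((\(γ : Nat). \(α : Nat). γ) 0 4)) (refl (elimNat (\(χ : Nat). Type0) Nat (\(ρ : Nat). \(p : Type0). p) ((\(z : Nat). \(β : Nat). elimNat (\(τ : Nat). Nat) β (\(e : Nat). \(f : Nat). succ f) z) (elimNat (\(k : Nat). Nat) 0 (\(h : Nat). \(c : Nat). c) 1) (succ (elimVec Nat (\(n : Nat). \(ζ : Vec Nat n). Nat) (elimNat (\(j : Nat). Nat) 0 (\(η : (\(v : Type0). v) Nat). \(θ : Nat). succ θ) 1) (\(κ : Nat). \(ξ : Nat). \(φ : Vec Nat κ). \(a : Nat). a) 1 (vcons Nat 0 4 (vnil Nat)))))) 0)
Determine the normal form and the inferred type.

normal form:
  refl (Eq Nat 0 0) (refl Nat 0)
the term's type:
  Eq (Eq Nat 0 0) (refl Nat 0) (refl Nat 0)
observation: 26 normal-order steps separate the term from its normal form.


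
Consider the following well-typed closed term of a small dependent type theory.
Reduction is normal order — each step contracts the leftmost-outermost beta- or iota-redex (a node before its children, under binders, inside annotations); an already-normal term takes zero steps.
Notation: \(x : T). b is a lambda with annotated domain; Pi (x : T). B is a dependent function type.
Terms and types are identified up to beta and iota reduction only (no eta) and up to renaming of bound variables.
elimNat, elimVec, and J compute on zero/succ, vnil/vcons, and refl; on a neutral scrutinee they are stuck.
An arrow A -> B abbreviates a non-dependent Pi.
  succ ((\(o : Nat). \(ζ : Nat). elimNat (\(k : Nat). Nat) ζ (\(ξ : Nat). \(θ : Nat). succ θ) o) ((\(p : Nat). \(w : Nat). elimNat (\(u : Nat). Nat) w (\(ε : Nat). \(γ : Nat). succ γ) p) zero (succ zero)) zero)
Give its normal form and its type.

normal form:
  succ (succ zero)
inferred type:
  Nat
observation: 9 normal-order steps separate the term from its normal form.


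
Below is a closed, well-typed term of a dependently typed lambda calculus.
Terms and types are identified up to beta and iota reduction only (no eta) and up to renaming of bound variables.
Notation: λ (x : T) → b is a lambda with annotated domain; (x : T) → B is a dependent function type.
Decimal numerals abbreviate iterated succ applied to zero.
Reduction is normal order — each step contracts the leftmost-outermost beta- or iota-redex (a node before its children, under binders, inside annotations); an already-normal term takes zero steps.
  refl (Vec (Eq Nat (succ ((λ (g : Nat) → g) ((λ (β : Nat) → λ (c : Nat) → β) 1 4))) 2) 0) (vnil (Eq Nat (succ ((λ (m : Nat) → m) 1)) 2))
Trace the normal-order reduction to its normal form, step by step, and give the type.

normal-order reduction:
  refl (Vec (Eq Nat (succ ((λ (g : Nat) → g) ((λ (β : Nat) → λ (c : Nat) → β) 1 4))) 2) 0) (vnil (Eq Nat (succ ((λ (m : Nat) → m) 1)) 2))
  ~> refl (Vec (Eq Nat (succ ((λ (g : Nat) → λ (β : Nat) → g) 1 4)) 2) 0) (vnil (Eq Nat (succ ((λ (c : Nat) → c) 1)) 2))
  ~> refl (Vec (Eq Nat (succ ((λ (g : Nat) → 1) 4)) 2) 0) (vnil (Eq Nat (succ ((λ (β : Nat) → β) 1)) 2))
  ~> refl (Vec (Eq Nat 2 2) 0) (vnil (Eq Nat (succ ((λ (g : Nat) → g) 1)) 2))
  ~> refl (Vec (Eq Nat 2 2) 0) (vnil (Eq Nat 2 2))
inferred type:
  Eq (Vec (Eq Nat 2 2) 0) (vnil (Eq Nat 2 2)) (vnil (Eq Nat 2 2))


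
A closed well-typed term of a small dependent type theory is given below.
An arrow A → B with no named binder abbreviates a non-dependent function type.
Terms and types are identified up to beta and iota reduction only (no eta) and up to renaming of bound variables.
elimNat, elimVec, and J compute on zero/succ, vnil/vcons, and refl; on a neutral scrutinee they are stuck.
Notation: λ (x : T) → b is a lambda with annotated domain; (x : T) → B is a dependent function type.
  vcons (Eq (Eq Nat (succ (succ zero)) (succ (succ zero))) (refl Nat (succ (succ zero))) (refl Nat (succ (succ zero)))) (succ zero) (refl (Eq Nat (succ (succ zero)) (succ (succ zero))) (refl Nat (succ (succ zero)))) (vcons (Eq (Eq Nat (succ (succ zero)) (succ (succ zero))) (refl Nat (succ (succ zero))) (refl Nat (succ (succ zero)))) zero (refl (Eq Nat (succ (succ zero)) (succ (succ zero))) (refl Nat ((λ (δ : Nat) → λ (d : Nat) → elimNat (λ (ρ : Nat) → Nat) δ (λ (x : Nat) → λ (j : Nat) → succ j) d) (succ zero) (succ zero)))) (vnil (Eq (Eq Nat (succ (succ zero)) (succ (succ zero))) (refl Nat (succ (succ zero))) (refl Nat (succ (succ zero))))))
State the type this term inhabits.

type:
  Vec (Eq (Eq Nat (succ (succ zero)) (succ (succ zero))) (refl Nat (succ (succ zero))) (refl Nat (succ (succ zero)))) (succ (succ zero))


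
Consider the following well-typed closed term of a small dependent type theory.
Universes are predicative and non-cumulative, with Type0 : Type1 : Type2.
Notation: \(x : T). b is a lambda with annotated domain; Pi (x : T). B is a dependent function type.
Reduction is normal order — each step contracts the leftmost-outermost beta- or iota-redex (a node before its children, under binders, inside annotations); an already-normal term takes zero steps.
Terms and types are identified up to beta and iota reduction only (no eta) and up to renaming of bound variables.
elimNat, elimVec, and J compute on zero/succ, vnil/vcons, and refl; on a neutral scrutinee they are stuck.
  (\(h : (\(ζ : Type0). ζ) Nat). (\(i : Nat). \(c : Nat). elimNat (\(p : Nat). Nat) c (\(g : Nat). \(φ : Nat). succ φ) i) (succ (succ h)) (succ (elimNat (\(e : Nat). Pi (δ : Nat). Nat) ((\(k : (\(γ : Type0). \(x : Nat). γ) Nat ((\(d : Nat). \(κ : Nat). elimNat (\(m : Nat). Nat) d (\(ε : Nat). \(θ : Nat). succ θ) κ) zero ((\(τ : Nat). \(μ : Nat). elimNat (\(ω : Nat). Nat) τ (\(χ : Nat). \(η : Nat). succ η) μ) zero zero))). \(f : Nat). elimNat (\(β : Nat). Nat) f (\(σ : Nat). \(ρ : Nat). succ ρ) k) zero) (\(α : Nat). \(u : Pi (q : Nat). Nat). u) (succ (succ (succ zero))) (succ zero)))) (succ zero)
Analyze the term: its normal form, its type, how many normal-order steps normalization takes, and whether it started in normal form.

resulting normal form:
  succ (succ (succ (succ (succ zero))))
type:
  Nat
steps to reach normal form (normal order): 26
already normal: no
first redex: a beta-redex


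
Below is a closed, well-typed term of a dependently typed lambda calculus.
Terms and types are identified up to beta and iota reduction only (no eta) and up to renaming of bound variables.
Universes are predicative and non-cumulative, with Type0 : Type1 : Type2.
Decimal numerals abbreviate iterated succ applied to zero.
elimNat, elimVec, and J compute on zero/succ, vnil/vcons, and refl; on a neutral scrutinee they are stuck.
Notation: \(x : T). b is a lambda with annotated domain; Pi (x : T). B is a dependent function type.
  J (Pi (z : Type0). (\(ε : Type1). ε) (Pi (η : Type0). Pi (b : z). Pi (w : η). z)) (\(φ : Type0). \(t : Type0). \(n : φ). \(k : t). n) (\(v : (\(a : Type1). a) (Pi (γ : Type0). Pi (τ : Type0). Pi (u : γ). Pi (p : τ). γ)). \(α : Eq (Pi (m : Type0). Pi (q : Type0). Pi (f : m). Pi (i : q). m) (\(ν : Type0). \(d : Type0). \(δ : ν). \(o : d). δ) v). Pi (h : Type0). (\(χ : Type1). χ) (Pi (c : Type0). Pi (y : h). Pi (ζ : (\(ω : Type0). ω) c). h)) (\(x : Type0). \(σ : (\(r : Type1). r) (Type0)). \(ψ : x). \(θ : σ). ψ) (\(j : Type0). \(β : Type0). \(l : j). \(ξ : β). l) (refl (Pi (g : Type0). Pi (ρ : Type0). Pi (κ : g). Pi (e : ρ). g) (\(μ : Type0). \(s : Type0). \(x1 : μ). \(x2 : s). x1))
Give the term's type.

the term's type:
  Pi (z : Type0). Pi (ε : Type0). Pi (η : z). Pi (b : ε). z


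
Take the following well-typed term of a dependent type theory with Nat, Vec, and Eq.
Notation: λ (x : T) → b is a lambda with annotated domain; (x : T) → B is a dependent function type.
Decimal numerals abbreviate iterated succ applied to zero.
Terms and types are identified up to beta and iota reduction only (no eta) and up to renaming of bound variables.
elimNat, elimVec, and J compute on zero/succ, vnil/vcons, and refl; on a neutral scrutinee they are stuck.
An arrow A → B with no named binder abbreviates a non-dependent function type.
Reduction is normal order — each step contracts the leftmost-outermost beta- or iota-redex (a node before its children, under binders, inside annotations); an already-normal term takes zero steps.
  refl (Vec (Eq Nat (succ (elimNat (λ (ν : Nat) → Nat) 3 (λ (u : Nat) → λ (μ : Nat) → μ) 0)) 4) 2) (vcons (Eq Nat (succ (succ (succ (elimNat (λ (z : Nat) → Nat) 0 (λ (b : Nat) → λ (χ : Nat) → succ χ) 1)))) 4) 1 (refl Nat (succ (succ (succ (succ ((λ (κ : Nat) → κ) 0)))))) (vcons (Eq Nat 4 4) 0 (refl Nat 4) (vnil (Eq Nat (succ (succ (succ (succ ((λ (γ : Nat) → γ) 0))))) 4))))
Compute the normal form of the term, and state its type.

normal form:
  refl (Vec (Eq Nat 4 4) 2) (vcons (Eq Nat 4 4) 1 (refl Nat 4) (vcons (Eq Nat 4 4) 0 (refl Nat 4) (vnil (Eq Nat 4 4))))
inferred type:
  Eq (Vec (Eq Nat 4 4) 2) (vcons (Eq Nat 4 4) 1 (refl Nat 4) (vcons (Eq Nat 4 4) 0 (refl Nat 4) (vnil (Eq Nat 4 4)))) (vcons (Eq Nat 4 4) 1 (refl Nat 4) (vcons (Eq Nat 4 4) 0 (refl Nat 4) (vnil (Eq Nat 4 4))))
observation: 7 normal-order steps normalize the term, beginning with an elimNat iota-redex.


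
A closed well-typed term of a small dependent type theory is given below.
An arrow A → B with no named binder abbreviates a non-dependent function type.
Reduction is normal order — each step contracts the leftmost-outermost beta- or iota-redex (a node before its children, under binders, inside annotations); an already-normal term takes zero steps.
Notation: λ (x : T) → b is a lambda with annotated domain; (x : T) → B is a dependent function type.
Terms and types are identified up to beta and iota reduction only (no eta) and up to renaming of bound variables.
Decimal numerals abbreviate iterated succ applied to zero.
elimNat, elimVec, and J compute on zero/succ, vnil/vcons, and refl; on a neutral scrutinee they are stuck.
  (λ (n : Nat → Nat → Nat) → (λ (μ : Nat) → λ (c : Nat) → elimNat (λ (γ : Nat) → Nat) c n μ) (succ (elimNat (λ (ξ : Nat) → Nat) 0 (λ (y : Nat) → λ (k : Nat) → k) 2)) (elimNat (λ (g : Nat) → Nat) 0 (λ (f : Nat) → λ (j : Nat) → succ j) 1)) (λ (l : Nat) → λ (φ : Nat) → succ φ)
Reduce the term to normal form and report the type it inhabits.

reduced normal form:
  2
inferred type:
  Nat


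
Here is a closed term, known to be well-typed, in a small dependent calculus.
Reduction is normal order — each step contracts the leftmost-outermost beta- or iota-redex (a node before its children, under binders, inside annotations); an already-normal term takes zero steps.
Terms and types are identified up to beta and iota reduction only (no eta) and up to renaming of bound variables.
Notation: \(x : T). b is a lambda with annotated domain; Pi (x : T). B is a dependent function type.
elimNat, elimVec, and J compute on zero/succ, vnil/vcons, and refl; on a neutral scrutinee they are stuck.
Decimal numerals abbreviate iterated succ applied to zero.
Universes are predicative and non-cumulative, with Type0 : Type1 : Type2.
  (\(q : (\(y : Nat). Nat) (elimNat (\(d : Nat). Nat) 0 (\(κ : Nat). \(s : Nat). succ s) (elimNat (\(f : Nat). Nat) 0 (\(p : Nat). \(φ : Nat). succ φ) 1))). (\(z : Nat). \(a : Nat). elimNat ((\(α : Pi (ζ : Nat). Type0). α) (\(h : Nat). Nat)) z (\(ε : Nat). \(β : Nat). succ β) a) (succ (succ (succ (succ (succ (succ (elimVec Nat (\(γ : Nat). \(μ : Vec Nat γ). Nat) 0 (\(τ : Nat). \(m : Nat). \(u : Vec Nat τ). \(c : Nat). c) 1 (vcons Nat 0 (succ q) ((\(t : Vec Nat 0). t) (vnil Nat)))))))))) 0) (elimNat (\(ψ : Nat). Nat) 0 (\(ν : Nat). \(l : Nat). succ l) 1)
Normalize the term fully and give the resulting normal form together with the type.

resulting normal form:
  6
the term's type:
  Nat


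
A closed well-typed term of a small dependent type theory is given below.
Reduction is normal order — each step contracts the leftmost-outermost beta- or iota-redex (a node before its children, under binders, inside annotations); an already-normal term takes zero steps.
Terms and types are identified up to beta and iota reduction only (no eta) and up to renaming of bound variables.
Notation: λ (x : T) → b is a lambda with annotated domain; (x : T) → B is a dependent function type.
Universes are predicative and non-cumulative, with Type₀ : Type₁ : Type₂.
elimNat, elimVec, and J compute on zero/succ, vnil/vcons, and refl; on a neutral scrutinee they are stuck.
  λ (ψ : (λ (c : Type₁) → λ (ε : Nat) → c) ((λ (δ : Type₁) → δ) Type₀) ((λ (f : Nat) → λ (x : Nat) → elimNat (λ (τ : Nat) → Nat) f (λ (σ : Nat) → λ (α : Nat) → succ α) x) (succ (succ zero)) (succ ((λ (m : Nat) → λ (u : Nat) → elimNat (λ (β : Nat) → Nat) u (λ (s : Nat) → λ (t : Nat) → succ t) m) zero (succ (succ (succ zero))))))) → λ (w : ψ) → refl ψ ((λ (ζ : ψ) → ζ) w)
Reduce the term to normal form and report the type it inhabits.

resulting normal form:
  λ (ψ : Type₀) → λ (c : ψ) → refl ψ c
the term's type:
  (ψ : Type₀) → (c : ψ) → Eq ψ c c
observation: 4 normal-order steps separate the term from its normal form.
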